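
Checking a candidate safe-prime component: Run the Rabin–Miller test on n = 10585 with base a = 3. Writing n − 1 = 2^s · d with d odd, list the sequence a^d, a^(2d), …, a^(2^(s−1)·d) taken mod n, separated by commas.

n − 1 = 10584 = 2^3 · 1323, so s = 3 and d = 1323.
x_0 = 3^1323 mod 10585 = 8422.
x_1 = 8422^2 mod 10585 = 10584.
x_2 = 10584^2 mod 10585 = 1.

8422, 10584, 1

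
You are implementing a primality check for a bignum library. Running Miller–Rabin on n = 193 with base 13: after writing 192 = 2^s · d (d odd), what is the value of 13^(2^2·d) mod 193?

166

n − 1 = 192 = 2^6 · 3, so s = 6 and d = 3.
x_0 = 13^3 mod 193 = 74.
x_1 = 74^2 mod 193 = 72.
x_2 = 72^2 mod 193 = 166.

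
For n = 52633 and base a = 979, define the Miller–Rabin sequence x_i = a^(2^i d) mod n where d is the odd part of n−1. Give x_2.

n − 1 = 52632 = 2^3 · 6579, so s = 3 and d = 6579.
x_0 = 979^6579 mod 52633 = 26781.
x_1 = 26781^2 mod 52633 = 44703.
x_2 = 44703^2 mod 52633 = 41098.

41098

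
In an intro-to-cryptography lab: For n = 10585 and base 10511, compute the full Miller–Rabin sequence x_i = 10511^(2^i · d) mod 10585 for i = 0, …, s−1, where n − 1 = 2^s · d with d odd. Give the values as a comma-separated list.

n − 1 = 10584 = 2^3 · 1323, so s = 3 and d = 1323.
x_0 = 10511^1323 mod 10585 = 2116.
x_1 = 2116^2 mod 10585 = 1.
x_2 = 1^2 mod 10585 = 1.

2116, 1, 1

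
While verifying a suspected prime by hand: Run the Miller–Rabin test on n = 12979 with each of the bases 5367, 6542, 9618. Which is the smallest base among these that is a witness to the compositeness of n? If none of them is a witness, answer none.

n − 1 = 12978 = 2^1 · 6489, so s = 1 and d = 6489.
Base 5367: x_0 = 5367^6489 mod 12979 = 12978. x_0 = 12978 ≡ −1, so 5367 is not a witness.
Base 6542: x_0 = 6542^6489 mod 12979 = 12978. x_0 = 12978 ≡ −1, so 6542 is not a witness.
Base 9618: x_0 = 9618^6489 mod 12979 = 1. x_0 = 1, so 9618 is not a witness.
No listed base is a witness for 12979.

none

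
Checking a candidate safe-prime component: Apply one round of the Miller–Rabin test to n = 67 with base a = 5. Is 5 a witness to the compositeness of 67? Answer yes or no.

no

n − 1 = 66 = 2^1 · 33, so s = 1 and d = 33.
x_0 = 5^33 mod 67 = 66.
x_0 = 66 ≡ −1, so 5 is not a witness.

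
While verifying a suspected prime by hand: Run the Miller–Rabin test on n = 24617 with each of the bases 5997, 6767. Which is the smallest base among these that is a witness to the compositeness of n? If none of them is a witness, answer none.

n − 1 = 24616 = 2^3 · 3077, so s = 3 and d = 3077.
Base 5997: x_0 = 5997^3077 mod 24617 = 1. x_0 = 1, so 5997 is not a witness.
Base 6767: x_0 = 6767^3077 mod 24617 = 1. x_0 = 1, so 6767 is not a witness.
No listed base is a witness for 24617.

none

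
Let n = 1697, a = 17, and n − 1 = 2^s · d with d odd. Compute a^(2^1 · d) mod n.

1661

n − 1 = 1696 = 2^5 · 53, so s = 5 and d = 53.
x_0 = 17^53 mod 1697 = 787.
x_1 = 787^2 mod 1697 = 1661.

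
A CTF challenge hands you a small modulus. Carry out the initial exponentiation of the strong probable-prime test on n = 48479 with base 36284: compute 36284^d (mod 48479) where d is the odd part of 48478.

1

n − 1 = 48478 = 2^1 · 24239, so s = 1 and d = 24239.
36284^24239 mod 48479 = 1.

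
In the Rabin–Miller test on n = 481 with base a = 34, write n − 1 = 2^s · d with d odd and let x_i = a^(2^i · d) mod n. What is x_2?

n − 1 = 480 = 2^5 · 15, so s = 5 and d = 15.
x_0 = 34^15 mod 481 = 174.
x_1 = 174^2 mod 481 = 454.
x_2 = 454^2 mod 481 = 248.

248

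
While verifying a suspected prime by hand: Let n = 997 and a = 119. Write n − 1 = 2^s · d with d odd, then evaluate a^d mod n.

1

n − 1 = 996 = 2^2 · 249, so s = 2 and d = 249.
119^249 mod 997 = 1.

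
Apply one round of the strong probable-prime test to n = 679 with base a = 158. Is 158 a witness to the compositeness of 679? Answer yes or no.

n − 1 = 678 = 2^1 · 339, so s = 1 and d = 339.
Repeated squaring mod 679: 158^1 ≡ 158, 158^2 ≡ 520, 158^4 ≡ 158, 158^8 ≡ 520, 158^16 ≡ 158, 158^32 ≡ 520, 158^64 ≡ 158, 158^128 ≡ 520, 158^256 ≡ 158.
339 = 256 + 64 + 16 + 2 + 1, so 158^339 ≡ 158·158·158·520·158 ≡ 1 (mod 679).
x_0 = 158^339 mod 679 = 1.
x_0 = 1, so 158 is not a witness.

no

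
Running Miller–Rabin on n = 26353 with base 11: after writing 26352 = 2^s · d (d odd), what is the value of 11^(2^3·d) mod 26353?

8323

n − 1 = 26352 = 2^4 · 1647, so s = 4 and d = 1647.
Repeated squaring mod 26353: 11^1 ≡ 11, 11^2 ≡ 121, 11^4 ≡ 14641, 11^8 ≡ 3579, 11^16 ≡ 1683, 11^32 ≡ 12718, 11^64 ≡ 19163, 11^128 ≡ 17867, 11^256 ≡ 15800, 11^512 ≡ 24384, 11^1024 ≡ 3070.
1647 = 1024 + 512 + 64 + 32 + 8 + 4 + 2 + 1, so 11^1647 ≡ 3070·24384·19163·12718·3579·14641·121·11 ≡ 229 (mod 26353).
x_0 = 229.
x_1 = 229^2 mod 26353 = 26088.
x_2 = 26088^2 mod 26353 = 17519.
x_3 = 17519^2 mod 26353 = 8323.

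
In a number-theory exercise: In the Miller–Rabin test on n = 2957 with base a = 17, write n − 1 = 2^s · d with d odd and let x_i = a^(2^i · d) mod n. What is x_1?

1

n − 1 = 2956 = 2^2 · 739, so s = 2 and d = 739.
x_0 = 17^739 mod 2957 = 1.
x_1 = 1^2 mod 2957 = 1.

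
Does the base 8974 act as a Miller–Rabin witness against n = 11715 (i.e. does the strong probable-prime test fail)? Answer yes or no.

yes

n − 1 = 11714 = 2^1 · 5857, so s = 1 and d = 5857.
Repeated squaring mod 11715: 8974^1 ≡ 8974, 8974^2 ≡ 3766, 8974^4 ≡ 7606, 8974^8 ≡ 2566, 8974^16 ≡ 526, 8974^32 ≡ 7231, 8974^64 ≡ 3316, 8974^128 ≡ 7186, 8974^256 ≡ 10591, 8974^512 ≡ 9871, 8974^1024 ≡ 2986, 8974^2048 ≡ 1081, 8974^4096 ≡ 8776.
5857 = 4096 + 1024 + 512 + 128 + 64 + 32 + 1, so 8974^5857 ≡ 8776·2986·9871·7186·3316·7231·8974 ≡ 11554 (mod 11715).
x_0 = 8974^5857 mod 11715 = 11554.
x_0 ∉ {1, 11714} and s = 1, so 8974 is a Miller–Rabin witness and 11715 is composite.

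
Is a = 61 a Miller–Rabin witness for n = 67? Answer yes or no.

no

n − 1 = 66 = 2^1 · 33, so s = 1 and d = 33.
By repeated squaring, 61^33 ≡ 66 (mod 67).
x_0 = 61^33 mod 67 = 66.
x_0 = 66 ≡ −1, so 61 is not a witness.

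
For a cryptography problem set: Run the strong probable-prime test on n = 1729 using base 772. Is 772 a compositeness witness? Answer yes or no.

n − 1 = 1728 = 2^6 · 27, so s = 6 and d = 27.
Repeated squaring mod 1729: 772^1 ≡ 772, 772^2 ≡ 1208, 772^4 ≡ 1717, 772^8 ≡ 144, 772^16 ≡ 1717.
27 = 16 + 8 + 2 + 1, so 772^27 ≡ 1717·144·1208·772 ≡ 645 (mod 1729).
x_0 = 772^27 mod 1729 = 645.
x_0 is neither 1 nor 1728, so continue squaring.
x_1 = 645^2 mod 1729 = 1065.
x_2 = 1065^2 mod 1729 = 1.
x_2 = 1 but x_1 ≠ ±1, a nontrivial square root of 1 — 772 is a witness and 1729 is composite.

yes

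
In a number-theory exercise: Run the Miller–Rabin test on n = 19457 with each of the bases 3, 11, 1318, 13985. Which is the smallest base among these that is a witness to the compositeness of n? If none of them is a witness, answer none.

none

n − 1 = 19456 = 2^10 · 19, so s = 10 and d = 19.
Base 3: x_0 = 3^19 mod 19457 = 17029. x_0 is neither 1 nor 19456, so continue squaring. x_1 = 17029^2 mod 19457 = 19170. x_2 = 19170^2 mod 19457 = 4541. x_3 = 4541^2 mod 19457 = 15718. x_4 = 15718^2 mod 19457 = 9995. x_5 = 9995^2 mod 19457 = 7787. x_6 = 7787^2 mod 19457 = 9357. x_7 = 9357^2 mod 19457 = 16406. x_8 = 16406^2 mod 19457 = 8155. x_9 = 8155^2 mod 19457 = 19456. x_9 ≡ −1, so 3 is not a witness.
Base 11: x_0 = 11^19 mod 19457 = 11348. x_0 is neither 1 nor 19456, so continue squaring. x_1 = 11348^2 mod 19457 = 10678. x_2 = 10678^2 mod 19457 = 1664. x_3 = 1664^2 mod 19457 = 6002. x_4 = 6002^2 mod 19457 = 9097. x_5 = 9097^2 mod 19457 = 4788. x_6 = 4788^2 mod 19457 = 4598. x_7 = 4598^2 mod 19457 = 11302. x_8 = 11302^2 mod 19457 = 19456. x_8 ≡ −1, so 11 is not a witness.
Base 1318: x_0 = 1318^19 mod 19457 = 1114. x_0 is neither 1 nor 19456, so continue squaring. x_1 = 1114^2 mod 19457 = 15205. x_2 = 15205^2 mod 19457 = 3951. x_3 = 3951^2 mod 19457 = 5887. x_4 = 5887^2 mod 19457 = 3852. x_5 = 3852^2 mod 19457 = 11670. x_6 = 11670^2 mod 19457 = 9357. x_7 = 9357^2 mod 19457 = 16406. x_8 = 16406^2 mod 19457 = 8155. x_9 = 8155^2 mod 19457 = 19456. x_9 ≡ −1, so 1318 is not a witness.
Base 13985: x_0 = 13985^19 mod 19457 = 5673. x_0 is neither 1 nor 19456, so continue squaring. x_1 = 5673^2 mod 19457 = 1051. x_2 = 1051^2 mod 19457 = 15009. x_3 = 15009^2 mod 19457 = 16392. x_4 = 16392^2 mod 19457 = 15951. x_5 = 15951^2 mod 19457 = 14669. x_6 = 14669^2 mod 19457 = 4598. x_7 = 4598^2 mod 19457 = 11302. x_8 = 11302^2 mod 19457 = 19456. x_8 ≡ −1, so 13985 is not a witness.
No listed base is a witness for 19457.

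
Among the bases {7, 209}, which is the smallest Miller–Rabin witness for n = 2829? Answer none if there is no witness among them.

n − 1 = 2828 = 2^2 · 707, so s = 2 and d = 707.
Base 7: x_0 = 7^707 mod 2829 = 2689. x_0 is neither 1 nor 2828, so continue squaring. x_1 = 2689^2 mod 2829 = 2626. Reached i = s−1 = 1 without hitting −1: 7 is a Miller–Rabin witness and 2829 is composite.
Base 209: x_0 = 209^707 mod 2829 = 353. x_0 is neither 1 nor 2828, so continue squaring. x_1 = 353^2 mod 2829 = 133. Reached i = s−1 = 1 without hitting −1: 209 is a Miller–Rabin witness and 2829 is composite.
The smallest witness among the given bases is 7.

7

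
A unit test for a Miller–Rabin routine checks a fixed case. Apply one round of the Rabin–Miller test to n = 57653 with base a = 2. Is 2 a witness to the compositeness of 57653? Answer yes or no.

no

n − 1 = 57652 = 2^2 · 14413, so s = 2 and d = 14413.
Repeated squaring mod 57653: 2^1 ≡ 2, 2^2 ≡ 4, 2^4 ≡ 16, 2^8 ≡ 256, 2^16 ≡ 7883, 2^32 ≡ 49408, 2^64 ≡ 7138, 2^128 ≡ 43445, 2^256 ≡ 24111, 2^512 ≡ 25122, 2^1024 ≡ 45146, 2^2048 ≡ 12460, 2^4096 ≡ 49724, 2^8192 ≡ 27271.
14413 = 8192 + 4096 + 2048 + 64 + 8 + 4 + 1, so 2^14413 ≡ 27271·49724·12460·7138·256·16·2 ≡ 990 (mod 57653).
x_0 = 2^14413 mod 57653 = 990.
x_0 is neither 1 nor 57652, so continue squaring.
x_1 = 990^2 mod 57653 = 57652.
x_1 ≡ −1, so 2 is not a witness.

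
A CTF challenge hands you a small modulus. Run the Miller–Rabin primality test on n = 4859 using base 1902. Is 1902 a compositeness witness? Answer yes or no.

n − 1 = 4858 = 2^1 · 2429, so s = 1 and d = 2429.
x_0 = 1902^2429 mod 4859 = 638.
x_0 ∉ {1, 4858} and s = 1, so 1902 is a Miller–Rabin witness and 4859 is composite.

yes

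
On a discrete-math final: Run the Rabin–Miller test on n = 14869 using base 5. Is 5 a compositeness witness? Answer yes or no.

n − 1 = 14868 = 2^2 · 3717, so s = 2 and d = 3717.
x_0 = 5^3717 mod 14869 = 14868.
x_0 = 14868 ≡ −1, so 5 is not a witness.

no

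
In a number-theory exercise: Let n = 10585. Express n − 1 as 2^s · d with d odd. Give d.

1323

Halving: 10584 → 5292 → 2646 → 1323; 1323 is odd.
So 10584 = 2^3 · 1323.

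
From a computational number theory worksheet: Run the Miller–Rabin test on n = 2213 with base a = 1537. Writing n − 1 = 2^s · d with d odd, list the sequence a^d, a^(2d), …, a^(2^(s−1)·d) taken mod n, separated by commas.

n − 1 = 2212 = 2^2 · 553, so s = 2 and d = 553.
x_0 = 1537^553 mod 2213 = 1.
x_1 = 1^2 mod 2213 = 1.

1, 1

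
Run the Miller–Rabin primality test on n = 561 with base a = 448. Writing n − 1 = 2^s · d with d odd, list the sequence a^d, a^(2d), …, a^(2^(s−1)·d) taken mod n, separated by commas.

n − 1 = 560 = 2^4 · 35, so s = 4 and d = 35.
x_0 = 448^35 mod 561 = 505.
x_1 = 505^2 mod 561 = 331.
x_2 = 331^2 mod 561 = 166.
x_3 = 166^2 mod 561 = 67.

505, 331, 166, 67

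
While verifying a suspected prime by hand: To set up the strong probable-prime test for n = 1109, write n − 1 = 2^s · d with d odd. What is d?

Halving: 1108 → 554 → 277; 277 is odd.
So 1108 = 2^2 · 277.

277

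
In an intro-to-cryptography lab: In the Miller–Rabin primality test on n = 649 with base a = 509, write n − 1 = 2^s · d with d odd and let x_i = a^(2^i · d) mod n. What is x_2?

631

n − 1 = 648 = 2^3 · 81, so s = 3 and d = 81.
x_0 = 509^81 mod 649 = 465.
x_1 = 465^2 mod 649 = 108.
x_2 = 108^2 mod 649 = 631.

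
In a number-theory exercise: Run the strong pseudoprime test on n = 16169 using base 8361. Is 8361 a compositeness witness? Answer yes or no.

yes

n − 1 = 16168 = 2^3 · 2021, so s = 3 and d = 2021.
x_0 = 8361^2021 mod 16169 = 11876.
x_0 is neither 1 nor 16168, so continue squaring.
x_1 = 11876^2 mod 16169 = 13358.
x_2 = 13358^2 mod 16169 = 11249.
Reached i = s−1 = 2 without hitting −1: 8361 is a Miller–Rabin witness and 16169 is composite.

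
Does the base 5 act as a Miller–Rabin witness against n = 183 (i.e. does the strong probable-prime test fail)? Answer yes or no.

n − 1 = 182 = 2^1 · 91, so s = 1 and d = 91.
x_0 = 5^91 mod 183 = 5.
x_0 ∉ {1, 182} and s = 1, so 5 is a Miller–Rabin witness and 183 is composite.

yes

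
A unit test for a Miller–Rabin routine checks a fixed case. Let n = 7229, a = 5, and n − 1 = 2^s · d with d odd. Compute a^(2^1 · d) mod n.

1

n − 1 = 7228 = 2^2 · 1807, so s = 2 and d = 1807.
x_0 = 5^1807 mod 7229 = 7228.
x_1 = 7228^2 mod 7229 = 1.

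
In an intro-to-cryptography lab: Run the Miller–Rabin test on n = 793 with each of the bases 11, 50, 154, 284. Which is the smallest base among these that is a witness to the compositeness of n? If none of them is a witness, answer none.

n − 1 = 792 = 2^3 · 99, so s = 3 and d = 99.
Base 11: x_0 = 11^99 mod 793 = 538. x_0 is neither 1 nor 792, so continue squaring. x_1 = 538^2 mod 793 = 792. x_1 ≡ −1, so 11 is not a witness.
Base 50: x_0 = 50^99 mod 793 = 499. x_0 is neither 1 nor 792, so continue squaring. x_1 = 499^2 mod 793 = 792. x_1 ≡ −1, so 50 is not a witness.
Base 154: x_0 = 154^99 mod 793 = 499. x_0 is neither 1 nor 792, so continue squaring. x_1 = 499^2 mod 793 = 792. x_1 ≡ −1, so 154 is not a witness.
Base 284: x_0 = 284^99 mod 793 = 499. x_0 is neither 1 nor 792, so continue squaring. x_1 = 499^2 mod 793 = 792. x_1 ≡ −1, so 284 is not a witness.
No listed base is a witness for 793.

none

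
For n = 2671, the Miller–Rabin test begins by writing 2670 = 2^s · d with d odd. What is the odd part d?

1335

Halving: 2670 → 1335; 1335 is odd.
So 2670 = 2^1 · 1335.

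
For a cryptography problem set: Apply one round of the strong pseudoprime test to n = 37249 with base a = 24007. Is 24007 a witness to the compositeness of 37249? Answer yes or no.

n − 1 = 37248 = 2^7 · 291, so s = 7 and d = 291.
By repeated squaring, 24007^291 ≡ 15610 (mod 37249).
x_0 = 24007^291 mod 37249 = 15610.
x_0 is neither 1 nor 37248, so continue squaring.
x_1 = 15610^2 mod 37249 = 26391.
x_2 = 26391^2 mod 37249 = 3079.
x_3 = 3079^2 mod 37249 = 18995.
x_4 = 18995^2 mod 37249 = 16211.
x_5 = 16211^2 mod 37249 = 4826.
x_6 = 4826^2 mod 37249 = 9651.
Reached i = s−1 = 6 without hitting −1: 24007 is a Miller–Rabin witness and 37249 is composite.

yes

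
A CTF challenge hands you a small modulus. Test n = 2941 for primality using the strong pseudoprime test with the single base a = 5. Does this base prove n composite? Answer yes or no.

n − 1 = 2940 = 2^2 · 735, so s = 2 and d = 735.
By repeated squaring, 5^735 ≡ 1554 (mod 2941).
x_0 = 5^735 mod 2941 = 1554.
x_0 is neither 1 nor 2940, so continue squaring.
x_1 = 1554^2 mod 2941 = 355.
Reached i = s−1 = 1 without hitting −1: 5 is a Miller–Rabin witness and 2941 is composite.

yes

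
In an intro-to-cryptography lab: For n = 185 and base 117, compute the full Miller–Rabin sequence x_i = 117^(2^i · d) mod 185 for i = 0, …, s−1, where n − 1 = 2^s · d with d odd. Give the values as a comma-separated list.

n − 1 = 184 = 2^3 · 23, so s = 3 and d = 23.
x_0 = 117^23 mod 185 = 68.
x_1 = 68^2 mod 185 = 184.
x_2 = 184^2 mod 185 = 1.

68, 184, 1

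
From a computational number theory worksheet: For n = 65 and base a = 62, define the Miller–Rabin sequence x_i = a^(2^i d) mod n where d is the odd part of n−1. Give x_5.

61

n − 1 = 64 = 2^6 · 1, so s = 6 and d = 1.
x_0 = 62^1 mod 65 = 62.
x_1 = 62^2 mod 65 = 9.
x_2 = 9^2 mod 65 = 16.
x_3 = 16^2 mod 65 = 61.
x_4 = 61^2 mod 65 = 16.
x_5 = 16^2 mod 65 = 61.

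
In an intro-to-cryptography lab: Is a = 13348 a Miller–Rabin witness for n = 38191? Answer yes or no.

no

n − 1 = 38190 = 2^1 · 19095, so s = 1 and d = 19095.
Repeated squaring mod 38191: 13348^1 ≡ 13348, 13348^2 ≡ 8089, 13348^4 ≡ 10738, 13348^8 ≡ 6015, 13348^16 ≡ 13348, 13348^32 ≡ 8089, 13348^64 ≡ 10738, 13348^128 ≡ 6015, 13348^256 ≡ 13348, 13348^512 ≡ 8089, 13348^1024 ≡ 10738, 13348^2048 ≡ 6015, 13348^4096 ≡ 13348, 13348^8192 ≡ 8089, 13348^16384 ≡ 10738.
19095 = 16384 + 2048 + 512 + 128 + 16 + 4 + 2 + 1, so 13348^19095 ≡ 10738·6015·8089·6015·13348·10738·8089·13348 ≡ 1 (mod 38191).
x_0 = 13348^19095 mod 38191 = 1.
x_0 = 1, so 13348 is not a witness.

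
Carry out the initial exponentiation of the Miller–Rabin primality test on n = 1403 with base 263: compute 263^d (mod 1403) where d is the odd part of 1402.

n − 1 = 1402 = 2^1 · 701, so s = 1 and d = 701.
By repeated squaring, 263^701 ≡ 527 (mod 1403).

527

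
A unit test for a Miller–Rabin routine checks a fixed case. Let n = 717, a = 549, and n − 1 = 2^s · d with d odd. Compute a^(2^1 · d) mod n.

549

n − 1 = 716 = 2^2 · 179, so s = 2 and d = 179.
By repeated squaring, 549^179 ≡ 405 (mod 717).
x_0 = 405.
x_1 = 405^2 mod 717 = 549.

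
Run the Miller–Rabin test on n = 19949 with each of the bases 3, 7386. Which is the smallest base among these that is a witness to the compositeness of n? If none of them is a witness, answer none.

none

n − 1 = 19948 = 2^2 · 4987, so s = 2 and d = 4987.
Base 3: x_0 = 3^4987 mod 19949 = 1215. x_0 is neither 1 nor 19948, so continue squaring. x_1 = 1215^2 mod 19949 = 19948. x_1 ≡ −1, so 3 is not a witness.
Base 7386: x_0 = 7386^4987 mod 19949 = 18734. x_0 is neither 1 nor 19948, so continue squaring. x_1 = 18734^2 mod 19949 = 19948. x_1 ≡ −1, so 7386 is not a witness.
No listed base is a witness for 19949.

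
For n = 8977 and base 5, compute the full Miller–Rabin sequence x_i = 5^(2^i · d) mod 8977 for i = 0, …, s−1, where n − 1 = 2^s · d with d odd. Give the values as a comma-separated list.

n − 1 = 8976 = 2^4 · 561, so s = 4 and d = 561.
x_0 = 5^561 mod 8977 = 3424.
x_1 = 3424^2 mod 8977 = 8791.
x_2 = 8791^2 mod 8977 = 7665.
x_3 = 7665^2 mod 8977 = 6737.

3424, 8791, 7665, 6737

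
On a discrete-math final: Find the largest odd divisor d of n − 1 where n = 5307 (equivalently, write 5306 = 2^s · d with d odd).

2653

Halving: 5306 → 2653; 2653 is odd.
So 5306 = 2^1 · 2653.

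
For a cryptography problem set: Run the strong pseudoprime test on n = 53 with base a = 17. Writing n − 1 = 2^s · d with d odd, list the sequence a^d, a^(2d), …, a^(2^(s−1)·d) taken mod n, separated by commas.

n − 1 = 52 = 2^2 · 13, so s = 2 and d = 13.
x_0 = 17^13 mod 53 = 52.
x_1 = 52^2 mod 53 = 1.

52, 1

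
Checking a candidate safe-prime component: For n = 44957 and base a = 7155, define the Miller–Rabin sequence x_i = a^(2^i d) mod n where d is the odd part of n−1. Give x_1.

n − 1 = 44956 = 2^2 · 11239, so s = 2 and d = 11239.
x_0 = 7155^11239 mod 44957 = 5740.
x_1 = 5740^2 mod 44957 = 39076.

39076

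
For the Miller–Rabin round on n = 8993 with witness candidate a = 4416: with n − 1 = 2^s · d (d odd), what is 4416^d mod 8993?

n − 1 = 8992 = 2^5 · 281, so s = 5 and d = 281.
Repeated squaring mod 8993: 4416^1 ≡ 4416, 4416^2 ≡ 4232, 4416^4 ≡ 4761, 4416^8 ≡ 4761, 4416^16 ≡ 4761, 4416^32 ≡ 4761, 4416^64 ≡ 4761, 4416^128 ≡ 4761, 4416^256 ≡ 4761.
281 = 256 + 16 + 8 + 1, so 4416^281 ≡ 4761·4761·4761·4416 ≡ 7935 (mod 8993).

7935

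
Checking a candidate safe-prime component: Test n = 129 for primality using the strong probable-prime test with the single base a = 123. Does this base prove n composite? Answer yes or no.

yes

n − 1 = 128 = 2^7 · 1, so s = 7 and d = 1.
x_0 = 123^1 mod 129 = 123.
x_0 is neither 1 nor 128, so continue squaring.
x_1 = 123^2 mod 129 = 36.
x_2 = 36^2 mod 129 = 6.
x_3 = 6^2 mod 129 = 36.
x_4 = 36^2 mod 129 = 6.
x_5 = 6^2 mod 129 = 36.
x_6 = 36^2 mod 129 = 6.
Reached i = s−1 = 6 without hitting −1: 123 is a Miller–Rabin witness and 129 is composite.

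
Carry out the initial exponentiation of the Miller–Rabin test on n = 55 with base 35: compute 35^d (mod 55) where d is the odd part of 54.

n − 1 = 54 = 2^1 · 27, so s = 1 and d = 27.
35^27 mod 55 = 40.

40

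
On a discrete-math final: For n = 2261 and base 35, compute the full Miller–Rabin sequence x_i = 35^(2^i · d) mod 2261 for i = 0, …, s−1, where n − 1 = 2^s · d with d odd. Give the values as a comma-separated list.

511, 1106

n − 1 = 2260 = 2^2 · 565, so s = 2 and d = 565.
x_0 = 35^565 mod 2261 = 511.
x_1 = 511^2 mod 2261 = 1106.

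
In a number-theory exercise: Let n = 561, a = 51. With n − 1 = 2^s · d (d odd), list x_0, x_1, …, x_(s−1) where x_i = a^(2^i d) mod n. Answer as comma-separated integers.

n − 1 = 560 = 2^4 · 35, so s = 4 and d = 35.
x_0 = 51^35 mod 561 = 153.
x_1 = 153^2 mod 561 = 408.
x_2 = 408^2 mod 561 = 408.
x_3 = 408^2 mod 561 = 408.

153, 408, 408, 408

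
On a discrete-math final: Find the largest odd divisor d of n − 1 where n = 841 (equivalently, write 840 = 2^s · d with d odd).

Halving: 840 → 420 → 210 → 105; 105 is odd.
So 840 = 2^3 · 105.

105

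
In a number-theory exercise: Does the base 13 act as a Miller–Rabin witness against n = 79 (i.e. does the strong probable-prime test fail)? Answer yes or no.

no

n − 1 = 78 = 2^1 · 39, so s = 1 and d = 39.
Repeated squaring mod 79: 13^1 ≡ 13, 13^2 ≡ 11, 13^4 ≡ 42, 13^8 ≡ 26, 13^16 ≡ 44, 13^32 ≡ 40.
39 = 32 + 4 + 2 + 1, so 13^39 ≡ 40·42·11·13 ≡ 1 (mod 79).
x_0 = 13^39 mod 79 = 1.
x_0 = 1, so 13 is not a witness.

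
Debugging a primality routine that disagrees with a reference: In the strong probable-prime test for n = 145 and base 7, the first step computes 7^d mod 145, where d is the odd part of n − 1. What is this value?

107

n − 1 = 144 = 2^4 · 9, so s = 4 and d = 9.
Repeated squaring mod 145: 7^1 ≡ 7, 7^2 ≡ 49, 7^4 ≡ 81, 7^8 ≡ 36.
9 = 8 + 1, so 7^9 ≡ 36·7 ≡ 107 (mod 145).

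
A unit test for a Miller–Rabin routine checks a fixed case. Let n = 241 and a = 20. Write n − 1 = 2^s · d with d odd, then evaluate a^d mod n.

8

n − 1 = 240 = 2^4 · 15, so s = 4 and d = 15.
20^15 mod 241 = 8.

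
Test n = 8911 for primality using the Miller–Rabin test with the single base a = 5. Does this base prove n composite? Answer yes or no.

yes

n − 1 = 8910 = 2^1 · 4455, so s = 1 and d = 4455.
By repeated squaring, 5^4455 ≡ 2813 (mod 8911).
x_0 = 5^4455 mod 8911 = 2813.
x_0 ∉ {1, 8910} and s = 1, so 5 is a Miller–Rabin witness and 8911 is composite.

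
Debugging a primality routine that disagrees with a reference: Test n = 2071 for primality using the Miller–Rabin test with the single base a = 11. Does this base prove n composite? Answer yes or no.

yes

n − 1 = 2070 = 2^1 · 1035, so s = 1 and d = 1035.
By repeated squaring, 11^1035 ≡ 913 (mod 2071).
x_0 = 11^1035 mod 2071 = 913.
x_0 ∉ {1, 2070} and s = 1, so 11 is a Miller–Rabin witness and 2071 is composite.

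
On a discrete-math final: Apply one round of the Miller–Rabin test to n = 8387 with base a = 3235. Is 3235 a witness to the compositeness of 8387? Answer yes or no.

n − 1 = 8386 = 2^1 · 4193, so s = 1 and d = 4193.
Repeated squaring mod 8387: 3235^1 ≡ 3235, 3235^2 ≡ 6636, 3235^4 ≡ 4746, 3235^8 ≡ 5421, 3235^16 ≡ 7580, 3235^32 ≡ 5450, 3235^64 ≡ 4133, 3235^128 ≡ 5757, 3235^256 ≡ 6012, 3235^512 ≡ 4561, 3235^1024 ≡ 2961, 3235^2048 ≡ 3106, 3235^4096 ≡ 2186.
4193 = 4096 + 64 + 32 + 1, so 3235^4193 ≡ 2186·4133·5450·3235 ≡ 8386 (mod 8387).
x_0 = 3235^4193 mod 8387 = 8386.
x_0 = 8386 ≡ −1, so 3235 is not a witness.

no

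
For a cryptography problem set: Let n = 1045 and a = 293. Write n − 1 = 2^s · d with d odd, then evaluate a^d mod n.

18

n − 1 = 1044 = 2^2 · 261, so s = 2 and d = 261.
Repeated squaring mod 1045: 293^1 ≡ 293, 293^2 ≡ 159, 293^4 ≡ 201, 293^8 ≡ 691, 293^16 ≡ 961, 293^32 ≡ 786, 293^64 ≡ 201, 293^128 ≡ 691, 293^256 ≡ 961.
261 = 256 + 4 + 1, so 293^261 ≡ 961·201·293 ≡ 18 (mod 1045).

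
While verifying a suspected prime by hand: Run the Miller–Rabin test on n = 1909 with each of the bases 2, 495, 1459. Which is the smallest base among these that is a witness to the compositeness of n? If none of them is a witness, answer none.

n − 1 = 1908 = 2^2 · 477, so s = 2 and d = 477.
Base 2: x_0 = 2^477 mod 1909 = 39. x_0 is neither 1 nor 1908, so continue squaring. x_1 = 39^2 mod 1909 = 1521. Reached i = s−1 = 1 without hitting −1: 2 is a Miller–Rabin witness and 1909 is composite.
Base 495: x_0 = 495^477 mod 1909 = 1416. x_0 is neither 1 nor 1908, so continue squaring. x_1 = 1416^2 mod 1909 = 606. Reached i = s−1 = 1 without hitting −1: 495 is a Miller–Rabin witness and 1909 is composite.
Base 1459: x_0 = 1459^477 mod 1909 = 1086. x_0 is neither 1 nor 1908, so continue squaring. x_1 = 1086^2 mod 1909 = 1543. Reached i = s−1 = 1 without hitting −1: 1459 is a Miller–Rabin witness and 1909 is composite.
The smallest witness among the given bases is 2.

2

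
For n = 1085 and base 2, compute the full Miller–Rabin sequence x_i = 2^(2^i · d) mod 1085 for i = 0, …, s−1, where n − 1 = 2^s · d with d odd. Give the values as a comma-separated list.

n − 1 = 1084 = 2^2 · 271, so s = 2 and d = 271.
x_0 = 2^271 mod 1085 = 653.
x_1 = 653^2 mod 1085 = 4.

653, 4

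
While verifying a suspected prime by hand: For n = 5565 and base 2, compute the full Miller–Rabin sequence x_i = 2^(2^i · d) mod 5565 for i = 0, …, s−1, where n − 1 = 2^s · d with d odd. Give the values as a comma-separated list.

n − 1 = 5564 = 2^2 · 1391, so s = 2 and d = 1391.
x_0 = 2^1391 mod 5565 = 3203.
x_1 = 3203^2 mod 5565 = 2914.

3203, 2914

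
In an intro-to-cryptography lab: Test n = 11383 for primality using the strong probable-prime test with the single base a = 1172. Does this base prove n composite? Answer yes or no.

n − 1 = 11382 = 2^1 · 5691, so s = 1 and d = 5691.
x_0 = 1172^5691 mod 11383 = 11382.
x_0 = 11382 ≡ −1, so 1172 is not a witness.

no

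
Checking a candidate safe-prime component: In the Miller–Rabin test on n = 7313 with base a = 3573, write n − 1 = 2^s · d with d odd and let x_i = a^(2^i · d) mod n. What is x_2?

n − 1 = 7312 = 2^4 · 457, so s = 4 and d = 457.
x_0 = 3573^457 mod 7313 = 5648.
x_1 = 5648^2 mod 7313 = 598.
x_2 = 598^2 mod 7313 = 6580.

6580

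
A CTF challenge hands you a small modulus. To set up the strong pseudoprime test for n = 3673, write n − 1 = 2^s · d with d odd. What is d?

459

Halving: 3672 → 1836 → 918 → 459; 459 is odd.
So 3672 = 2^3 · 459.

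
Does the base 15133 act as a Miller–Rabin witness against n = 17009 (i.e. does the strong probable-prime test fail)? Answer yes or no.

no

n − 1 = 17008 = 2^4 · 1063, so s = 4 and d = 1063.
Repeated squaring mod 17009: 15133^1 ≡ 15133, 15133^2 ≡ 15522, 15133^4 ≡ 17008, 15133^8 ≡ 1, 15133^16 ≡ 1, 15133^32 ≡ 1, 15133^64 ≡ 1, 15133^128 ≡ 1, 15133^256 ≡ 1, 15133^512 ≡ 1, 15133^1024 ≡ 1.
1063 = 1024 + 32 + 4 + 2 + 1, so 15133^1063 ≡ 1·1·17008·15522·15133 ≡ 16873 (mod 17009).
x_0 = 15133^1063 mod 17009 = 16873.
x_0 is neither 1 nor 17008, so continue squaring.
x_1 = 16873^2 mod 17009 = 1487.
x_2 = 1487^2 mod 17009 = 17008.
x_2 ≡ −1, so 15133 is not a witness.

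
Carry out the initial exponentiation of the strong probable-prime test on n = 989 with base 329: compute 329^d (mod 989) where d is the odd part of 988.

155

n − 1 = 988 = 2^2 · 247, so s = 2 and d = 247.
329^247 mod 989 = 155.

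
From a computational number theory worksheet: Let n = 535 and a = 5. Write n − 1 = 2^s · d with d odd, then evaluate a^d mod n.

n − 1 = 534 = 2^1 · 267, so s = 1 and d = 267.
5^267 mod 535 = 510.

510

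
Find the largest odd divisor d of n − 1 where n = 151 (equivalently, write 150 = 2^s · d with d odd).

75

Halving: 150 → 75; 75 is odd.
So 150 = 2^1 · 75.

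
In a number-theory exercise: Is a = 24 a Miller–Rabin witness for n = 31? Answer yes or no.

n − 1 = 30 = 2^1 · 15, so s = 1 and d = 15.
Repeated squaring mod 31: 24^1 ≡ 24, 24^2 ≡ 18, 24^4 ≡ 14, 24^8 ≡ 10.
15 = 8 + 4 + 2 + 1, so 24^15 ≡ 10·14·18·24 ≡ 30 (mod 31).
x_0 = 24^15 mod 31 = 30.
x_0 = 30 ≡ −1, so 24 is not a witness.

no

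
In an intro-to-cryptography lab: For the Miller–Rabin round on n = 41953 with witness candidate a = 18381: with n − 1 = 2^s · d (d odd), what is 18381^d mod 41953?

14393

n − 1 = 41952 = 2^5 · 1311, so s = 5 and d = 1311.
18381^1311 mod 41953 = 14393.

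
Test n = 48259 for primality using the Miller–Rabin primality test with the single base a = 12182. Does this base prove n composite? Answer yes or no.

n − 1 = 48258 = 2^1 · 24129, so s = 1 and d = 24129.
Repeated squaring mod 48259: 12182^1 ≡ 12182, 12182^2 ≡ 4699, 12182^4 ≡ 26238, 12182^8 ≡ 18009, 12182^16 ≡ 23601, 12182^32 ≡ 1823, 12182^64 ≡ 41717, 12182^128 ≡ 40290, 12182^256 ≡ 44376, 12182^512 ≡ 20881, 12182^1024 ≡ 44355, 12182^2048 ≡ 39631, 12182^4096 ≡ 27006, 12182^8192 ≡ 34028, 12182^16384 ≡ 26597.
24129 = 16384 + 4096 + 2048 + 1024 + 512 + 64 + 1, so 12182^24129 ≡ 26597·27006·39631·44355·20881·41717·12182 ≡ 1 (mod 48259).
x_0 = 12182^24129 mod 48259 = 1.
x_0 = 1, so 12182 is not a witness.

no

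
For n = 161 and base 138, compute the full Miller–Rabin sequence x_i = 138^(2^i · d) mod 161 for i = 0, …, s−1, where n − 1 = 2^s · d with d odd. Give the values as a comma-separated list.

115, 23, 46, 23, 46

n − 1 = 160 = 2^5 · 5, so s = 5 and d = 5.
x_0 = 138^5 mod 161 = 115.
x_1 = 115^2 mod 161 = 23.
x_2 = 23^2 mod 161 = 46.
x_3 = 46^2 mod 161 = 23.
x_4 = 23^2 mod 161 = 46.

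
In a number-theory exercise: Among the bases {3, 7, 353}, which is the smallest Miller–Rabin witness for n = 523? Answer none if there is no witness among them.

none

n − 1 = 522 = 2^1 · 261, so s = 1 and d = 261.
Base 3: x_0 = 3^261 mod 523 = 522. x_0 = 522 ≡ −1, so 3 is not a witness.
Base 7: x_0 = 7^261 mod 523 = 1. x_0 = 1, so 7 is not a witness.
Base 353: x_0 = 353^261 mod 523 = 522. x_0 = 522 ≡ −1, so 353 is not a witness.
No listed base is a witness for 523.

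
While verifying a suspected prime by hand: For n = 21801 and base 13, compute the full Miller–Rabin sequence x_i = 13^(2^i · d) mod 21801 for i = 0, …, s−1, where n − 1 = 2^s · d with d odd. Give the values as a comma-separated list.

8281, 10816, 1690

n − 1 = 21800 = 2^3 · 2725, so s = 3 and d = 2725.
x_0 = 13^2725 mod 21801 = 8281.
x_1 = 8281^2 mod 21801 = 10816.
x_2 = 10816^2 mod 21801 = 1690.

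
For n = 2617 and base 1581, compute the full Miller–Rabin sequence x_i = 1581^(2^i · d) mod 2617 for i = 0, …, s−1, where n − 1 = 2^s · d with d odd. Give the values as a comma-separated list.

n − 1 = 2616 = 2^3 · 327, so s = 3 and d = 327.
x_0 = 1581^327 mod 2617 = 2518.
x_1 = 2518^2 mod 2617 = 1950.
x_2 = 1950^2 mod 2617 = 2616.

2518, 1950, 2616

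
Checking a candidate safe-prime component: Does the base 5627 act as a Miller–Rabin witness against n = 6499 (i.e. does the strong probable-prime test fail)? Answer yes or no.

n − 1 = 6498 = 2^1 · 3249, so s = 1 and d = 3249.
Repeated squaring mod 6499: 5627^1 ≡ 5627, 5627^2 ≡ 1, 5627^4 ≡ 1, 5627^8 ≡ 1, 5627^16 ≡ 1, 5627^32 ≡ 1, 5627^64 ≡ 1, 5627^128 ≡ 1, 5627^256 ≡ 1, 5627^512 ≡ 1, 5627^1024 ≡ 1, 5627^2048 ≡ 1.
3249 = 2048 + 1024 + 128 + 32 + 16 + 1, so 5627^3249 ≡ 1·1·1·1·1·5627 ≡ 5627 (mod 6499).
x_0 = 5627^3249 mod 6499 = 5627.
x_0 ∉ {1, 6498} and s = 1, so 5627 is a Miller–Rabin witness and 6499 is composite.

yes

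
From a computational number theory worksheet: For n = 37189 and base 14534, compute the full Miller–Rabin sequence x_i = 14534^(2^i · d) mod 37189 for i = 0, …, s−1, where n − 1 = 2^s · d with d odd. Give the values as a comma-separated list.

n − 1 = 37188 = 2^2 · 9297, so s = 2 and d = 9297.
x_0 = 14534^9297 mod 37189 = 1.
x_1 = 1^2 mod 37189 = 1.

1, 1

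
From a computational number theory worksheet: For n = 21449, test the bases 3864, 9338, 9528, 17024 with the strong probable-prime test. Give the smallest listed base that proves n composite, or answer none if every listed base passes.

9338

n − 1 = 21448 = 2^3 · 2681, so s = 3 and d = 2681.
Base 3864: x_0 = 3864^2681 mod 21449 = 3864. x_0 is neither 1 nor 21448, so continue squaring. x_1 = 3864^2 mod 21449 = 1992. x_2 = 1992^2 mod 21449 = 21448. x_2 ≡ −1, so 3864 is not a witness.
Base 9338: x_0 = 9338^2681 mod 21449 = 10543. x_0 is neither 1 nor 21448, so continue squaring. x_1 = 10543^2 mod 21449 = 6131. x_2 = 6131^2 mod 21449 = 10513. Reached i = s−1 = 2 without hitting −1: 9338 is a Miller–Rabin witness and 21449 is composite.
Base 9528: x_0 = 9528^2681 mod 21449 = 9392. x_0 is neither 1 nor 21448, so continue squaring. x_1 = 9392^2 mod 21449 = 11376. x_2 = 11376^2 mod 21449 = 11559. Reached i = s−1 = 2 without hitting −1: 9528 is a Miller–Rabin witness and 21449 is composite.
Base 17024: x_0 = 17024^2681 mod 21449 = 18229. x_0 is neither 1 nor 21448, so continue squaring. x_1 = 18229^2 mod 21449 = 8533. x_2 = 8533^2 mod 21449 = 14183. Reached i = s−1 = 2 without hitting −1: 17024 is a Miller–Rabin witness and 21449 is composite.
The smallest witness among the given bases is 9338.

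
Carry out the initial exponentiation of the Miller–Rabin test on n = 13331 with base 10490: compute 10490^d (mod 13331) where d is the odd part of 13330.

1

n − 1 = 13330 = 2^1 · 6665, so s = 1 and d = 6665.
10490^6665 mod 13331 = 1.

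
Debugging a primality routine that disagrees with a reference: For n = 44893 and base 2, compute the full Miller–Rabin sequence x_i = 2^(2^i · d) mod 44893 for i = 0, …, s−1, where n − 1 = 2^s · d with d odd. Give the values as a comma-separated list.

10938, 44892

n − 1 = 44892 = 2^2 · 11223, so s = 2 and d = 11223.
x_0 = 2^11223 mod 44893 = 10938.
x_1 = 10938^2 mod 44893 = 44892.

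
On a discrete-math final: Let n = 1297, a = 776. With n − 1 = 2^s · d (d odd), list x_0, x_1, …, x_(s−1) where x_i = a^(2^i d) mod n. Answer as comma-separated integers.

n − 1 = 1296 = 2^4 · 81, so s = 4 and d = 81.
x_0 = 776^81 mod 1297 = 1296.
x_1 = 1296^2 mod 1297 = 1.
x_2 = 1^2 mod 1297 = 1.
x_3 = 1^2 mod 1297 = 1.

1296, 1, 1, 1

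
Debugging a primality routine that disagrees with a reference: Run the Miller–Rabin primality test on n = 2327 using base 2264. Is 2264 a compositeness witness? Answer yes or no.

yes

n − 1 = 2326 = 2^1 · 1163, so s = 1 and d = 1163.
Repeated squaring mod 2327: 2264^1 ≡ 2264, 2264^2 ≡ 1642, 2264^4 ≡ 1498, 2264^8 ≡ 776, 2264^16 ≡ 1810, 2264^32 ≡ 2011, 2264^64 ≡ 2122, 2264^128 ≡ 139, 2264^256 ≡ 705, 2264^512 ≡ 1374, 2264^1024 ≡ 679.
1163 = 1024 + 128 + 8 + 2 + 1, so 2264^1163 ≡ 679·139·776·1642·2264 ≡ 1151 (mod 2327).
x_0 = 2264^1163 mod 2327 = 1151.
x_0 ∉ {1, 2326} and s = 1, so 2264 is a Miller–Rabin witness and 2327 is composite.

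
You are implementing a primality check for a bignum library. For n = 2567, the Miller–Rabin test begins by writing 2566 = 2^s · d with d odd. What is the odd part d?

1283

Halving: 2566 → 1283; 1283 is odd.
So 2566 = 2^1 · 1283.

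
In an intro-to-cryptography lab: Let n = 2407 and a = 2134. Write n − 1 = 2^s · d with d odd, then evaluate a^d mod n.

476

n − 1 = 2406 = 2^1 · 1203, so s = 1 and d = 1203.
2134^1203 mod 2407 = 476.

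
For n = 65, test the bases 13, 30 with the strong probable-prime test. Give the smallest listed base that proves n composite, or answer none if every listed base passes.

13

n − 1 = 64 = 2^6 · 1, so s = 6 and d = 1.
Base 13: x_0 = 13^1 mod 65 = 13. x_0 is neither 1 nor 64, so continue squaring. x_1 = 13^2 mod 65 = 39. x_2 = 39^2 mod 65 = 26. x_3 = 26^2 mod 65 = 26. x_4 = 26^2 mod 65 = 26. x_5 = 26^2 mod 65 = 26. Reached i = s−1 = 5 without hitting −1: 13 is a Miller–Rabin witness and 65 is composite.
Base 30: x_0 = 30^1 mod 65 = 30. x_0 is neither 1 nor 64, so continue squaring. x_1 = 30^2 mod 65 = 55. x_2 = 55^2 mod 65 = 35. x_3 = 35^2 mod 65 = 55. x_4 = 55^2 mod 65 = 35. x_5 = 35^2 mod 65 = 55. Reached i = s−1 = 5 without hitting −1: 30 is a Miller–Rabin witness and 65 is composite.
The smallest witness among the given bases is 13.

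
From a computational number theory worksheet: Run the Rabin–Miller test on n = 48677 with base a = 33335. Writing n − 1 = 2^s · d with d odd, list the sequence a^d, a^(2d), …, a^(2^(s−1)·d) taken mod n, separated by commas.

48676, 1

n − 1 = 48676 = 2^2 · 12169, so s = 2 and d = 12169.
x_0 = 33335^12169 mod 48677 = 48676.
x_1 = 48676^2 mod 48677 = 1.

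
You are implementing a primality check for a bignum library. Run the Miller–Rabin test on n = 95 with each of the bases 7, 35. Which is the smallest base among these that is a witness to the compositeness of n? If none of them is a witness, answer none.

7

n − 1 = 94 = 2^1 · 47, so s = 1 and d = 47.
Base 7: x_0 = 7^47 mod 95 = 68. x_0 ∉ {1, 94} and s = 1, so 7 is a Miller–Rabin witness and 95 is composite.
Base 35: x_0 = 35^47 mod 95 = 85. x_0 ∉ {1, 94} and s = 1, so 35 is a Miller–Rabin witness and 95 is composite.
The smallest witness among the given bases is 7.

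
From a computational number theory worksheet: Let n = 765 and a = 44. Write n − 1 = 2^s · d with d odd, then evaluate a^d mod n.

n − 1 = 764 = 2^2 · 191, so s = 2 and d = 191.
44^191 mod 765 = 539.

539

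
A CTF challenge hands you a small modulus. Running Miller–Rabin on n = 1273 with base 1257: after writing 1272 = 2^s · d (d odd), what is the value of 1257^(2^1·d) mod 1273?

1246

n − 1 = 1272 = 2^3 · 159, so s = 3 and d = 159.
x_0 = 1257^159 mod 1273 = 981.
x_1 = 981^2 mod 1273 = 1246.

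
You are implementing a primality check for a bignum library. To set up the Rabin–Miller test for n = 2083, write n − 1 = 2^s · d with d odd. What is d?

Halving: 2082 → 1041; 1041 is odd.
So 2082 = 2^1 · 1041.

1041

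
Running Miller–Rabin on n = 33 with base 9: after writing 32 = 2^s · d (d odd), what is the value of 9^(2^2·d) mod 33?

n − 1 = 32 = 2^5 · 1, so s = 5 and d = 1.
x_0 = 9^1 mod 33 = 9.
x_1 = 9^2 mod 33 = 15.
x_2 = 15^2 mod 33 = 27.

27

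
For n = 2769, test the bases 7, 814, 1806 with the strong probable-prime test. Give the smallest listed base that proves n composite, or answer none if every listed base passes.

7

n − 1 = 2768 = 2^4 · 173, so s = 4 and d = 173.
Base 7: x_0 = 7^173 mod 2769 = 1675. x_0 is neither 1 nor 2768, so continue squaring. x_1 = 1675^2 mod 2769 = 628. x_2 = 628^2 mod 2769 = 1186. x_3 = 1186^2 mod 2769 = 2713. Reached i = s−1 = 3 without hitting −1: 7 is a Miller–Rabin witness and 2769 is composite.
Base 814: x_0 = 814^173 mod 2769 = 1204. x_0 is neither 1 nor 2768, so continue squaring. x_1 = 1204^2 mod 2769 = 1429. x_2 = 1429^2 mod 2769 = 1288. x_3 = 1288^2 mod 2769 = 313. Reached i = s−1 = 3 without hitting −1: 814 is a Miller–Rabin witness and 2769 is composite.
Base 1806: x_0 = 1806^173 mod 2769 = 1377. x_0 is neither 1 nor 2768, so continue squaring. x_1 = 1377^2 mod 2769 = 2133. x_2 = 2133^2 mod 2769 = 222. x_3 = 222^2 mod 2769 = 2211. Reached i = s−1 = 3 without hitting −1: 1806 is a Miller–Rabin witness and 2769 is composite.
The smallest witness among the given bases is 7.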